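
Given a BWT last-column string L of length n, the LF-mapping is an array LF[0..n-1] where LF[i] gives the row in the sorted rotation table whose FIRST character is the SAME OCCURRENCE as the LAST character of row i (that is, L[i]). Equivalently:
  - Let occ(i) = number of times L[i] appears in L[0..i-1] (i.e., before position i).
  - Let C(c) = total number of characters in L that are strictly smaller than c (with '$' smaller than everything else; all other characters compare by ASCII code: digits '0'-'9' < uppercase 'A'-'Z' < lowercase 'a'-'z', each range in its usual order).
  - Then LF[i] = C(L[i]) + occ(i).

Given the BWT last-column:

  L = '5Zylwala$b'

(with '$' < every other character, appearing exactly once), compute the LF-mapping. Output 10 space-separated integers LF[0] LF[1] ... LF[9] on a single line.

Answer: 1 2 9 6 8 3 7 4 0 5

Derivation:
Char counts: '$':1, '5':1, 'Z':1, 'a':2, 'b':1, 'l':2, 'w':1, 'y':1
C (first-col start): C('$')=0, C('5')=1, C('Z')=2, C('a')=3, C('b')=5, C('l')=6, C('w')=8, C('y')=9
L[0]='5': occ=0, LF[0]=C('5')+0=1+0=1
L[1]='Z': occ=0, LF[1]=C('Z')+0=2+0=2
L[2]='y': occ=0, LF[2]=C('y')+0=9+0=9
L[3]='l': occ=0, LF[3]=C('l')+0=6+0=6
L[4]='w': occ=0, LF[4]=C('w')+0=8+0=8
L[5]='a': occ=0, LF[5]=C('a')+0=3+0=3
L[6]='l': occ=1, LF[6]=C('l')+1=6+1=7
L[7]='a': occ=1, LF[7]=C('a')+1=3+1=4
L[8]='$': occ=0, LF[8]=C('$')+0=0+0=0
L[9]='b': occ=0, LF[9]=C('b')+0=5+0=5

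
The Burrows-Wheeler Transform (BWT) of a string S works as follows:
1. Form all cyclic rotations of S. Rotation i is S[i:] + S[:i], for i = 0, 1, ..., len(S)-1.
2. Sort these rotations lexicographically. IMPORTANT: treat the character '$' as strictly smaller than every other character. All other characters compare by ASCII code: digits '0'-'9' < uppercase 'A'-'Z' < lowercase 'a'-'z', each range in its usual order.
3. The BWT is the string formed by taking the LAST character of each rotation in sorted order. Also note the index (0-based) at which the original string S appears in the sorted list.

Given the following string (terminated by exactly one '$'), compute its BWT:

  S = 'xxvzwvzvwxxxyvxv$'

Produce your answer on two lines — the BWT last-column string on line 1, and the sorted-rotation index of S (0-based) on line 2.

Answer: vxzywxzvvx$wxxxvv
10

Derivation:
All 17 rotations (rotation i = S[i:]+S[:i]):
  rot[0] = xxvzwvzvwxxxyvxv$
  rot[1] = xvzwvzvwxxxyvxv$x
  rot[2] = vzwvzvwxxxyvxv$xx
  rot[3] = zwvzvwxxxyvxv$xxv
  rot[4] = wvzvwxxxyvxv$xxvz
  rot[5] = vzvwxxxyvxv$xxvzw
  rot[6] = zvwxxxyvxv$xxvzwv
  rot[7] = vwxxxyvxv$xxvzwvz
  rot[8] = wxxxyvxv$xxvzwvzv
  rot[9] = xxxyvxv$xxvzwvzvw
  rot[10] = xxyvxv$xxvzwvzvwx
  rot[11] = xyvxv$xxvzwvzvwxx
  rot[12] = yvxv$xxvzwvzvwxxx
  rot[13] = vxv$xxvzwvzvwxxxy
  rot[14] = xv$xxvzwvzvwxxxyv
  rot[15] = v$xxvzwvzvwxxxyvx
  rot[16] = $xxvzwvzvwxxxyvxv
Sorted (with $ < everything):
  sorted[0] = $xxvzwvzvwxxxyvxv  (last char: 'v')
  sorted[1] = v$xxvzwvzvwxxxyvx  (last char: 'x')
  sorted[2] = vwxxxyvxv$xxvzwvz  (last char: 'z')
  sorted[3] = vxv$xxvzwvzvwxxxy  (last char: 'y')
  sorted[4] = vzvwxxxyvxv$xxvzw  (last char: 'w')
  sorted[5] = vzwvzvwxxxyvxv$xx  (last char: 'x')
  sorted[6] = wvzvwxxxyvxv$xxvz  (last char: 'z')
  sorted[7] = wxxxyvxv$xxvzwvzv  (last char: 'v')
  sorted[8] = xv$xxvzwvzvwxxxyv  (last char: 'v')
  sorted[9] = xvzwvzvwxxxyvxv$x  (last char: 'x')
  sorted[10] = xxvzwvzvwxxxyvxv$  (last char: '$')
  sorted[11] = xxxyvxv$xxvzwvzvw  (last char: 'w')
  sorted[12] = xxyvxv$xxvzwvzvwx  (last char: 'x')
  sorted[13] = xyvxv$xxvzwvzvwxx  (last char: 'x')
  sorted[14] = yvxv$xxvzwvzvwxxx  (last char: 'x')
  sorted[15] = zvwxxxyvxv$xxvzwv  (last char: 'v')
  sorted[16] = zwvzvwxxxyvxv$xxv  (last char: 'v')
Last column: vxzywxzvvx$wxxxvv
Original string S is at sorted index 10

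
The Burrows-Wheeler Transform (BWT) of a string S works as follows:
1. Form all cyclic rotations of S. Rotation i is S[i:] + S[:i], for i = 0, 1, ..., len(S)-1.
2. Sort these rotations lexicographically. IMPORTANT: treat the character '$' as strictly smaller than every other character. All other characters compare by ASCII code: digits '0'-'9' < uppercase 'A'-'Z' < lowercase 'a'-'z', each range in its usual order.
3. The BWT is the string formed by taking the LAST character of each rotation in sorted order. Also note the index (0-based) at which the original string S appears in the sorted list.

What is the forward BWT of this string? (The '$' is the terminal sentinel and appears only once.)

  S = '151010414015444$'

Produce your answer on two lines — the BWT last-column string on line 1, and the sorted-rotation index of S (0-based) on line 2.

Answer: 4141504$04104511
7

Derivation:
All 16 rotations (rotation i = S[i:]+S[:i]):
  rot[0] = 151010414015444$
  rot[1] = 51010414015444$1
  rot[2] = 1010414015444$15
  rot[3] = 010414015444$151
  rot[4] = 10414015444$1510
  rot[5] = 0414015444$15101
  rot[6] = 414015444$151010
  rot[7] = 14015444$1510104
  rot[8] = 4015444$15101041
  rot[9] = 015444$151010414
  rot[10] = 15444$1510104140
  rot[11] = 5444$15101041401
  rot[12] = 444$151010414015
  rot[13] = 44$1510104140154
  rot[14] = 4$15101041401544
  rot[15] = $151010414015444
Sorted (with $ < everything):
  sorted[0] = $151010414015444  (last char: '4')
  sorted[1] = 010414015444$151  (last char: '1')
  sorted[2] = 015444$151010414  (last char: '4')
  sorted[3] = 0414015444$15101  (last char: '1')
  sorted[4] = 1010414015444$15  (last char: '5')
  sorted[5] = 10414015444$1510  (last char: '0')
  sorted[6] = 14015444$1510104  (last char: '4')
  sorted[7] = 151010414015444$  (last char: '$')
  sorted[8] = 15444$1510104140  (last char: '0')
  sorted[9] = 4$15101041401544  (last char: '4')
  sorted[10] = 4015444$15101041  (last char: '1')
  sorted[11] = 414015444$151010  (last char: '0')
  sorted[12] = 44$1510104140154  (last char: '4')
  sorted[13] = 444$151010414015  (last char: '5')
  sorted[14] = 51010414015444$1  (last char: '1')
  sorted[15] = 5444$15101041401  (last char: '1')
Last column: 4141504$04104511
Original string S is at sorted index 7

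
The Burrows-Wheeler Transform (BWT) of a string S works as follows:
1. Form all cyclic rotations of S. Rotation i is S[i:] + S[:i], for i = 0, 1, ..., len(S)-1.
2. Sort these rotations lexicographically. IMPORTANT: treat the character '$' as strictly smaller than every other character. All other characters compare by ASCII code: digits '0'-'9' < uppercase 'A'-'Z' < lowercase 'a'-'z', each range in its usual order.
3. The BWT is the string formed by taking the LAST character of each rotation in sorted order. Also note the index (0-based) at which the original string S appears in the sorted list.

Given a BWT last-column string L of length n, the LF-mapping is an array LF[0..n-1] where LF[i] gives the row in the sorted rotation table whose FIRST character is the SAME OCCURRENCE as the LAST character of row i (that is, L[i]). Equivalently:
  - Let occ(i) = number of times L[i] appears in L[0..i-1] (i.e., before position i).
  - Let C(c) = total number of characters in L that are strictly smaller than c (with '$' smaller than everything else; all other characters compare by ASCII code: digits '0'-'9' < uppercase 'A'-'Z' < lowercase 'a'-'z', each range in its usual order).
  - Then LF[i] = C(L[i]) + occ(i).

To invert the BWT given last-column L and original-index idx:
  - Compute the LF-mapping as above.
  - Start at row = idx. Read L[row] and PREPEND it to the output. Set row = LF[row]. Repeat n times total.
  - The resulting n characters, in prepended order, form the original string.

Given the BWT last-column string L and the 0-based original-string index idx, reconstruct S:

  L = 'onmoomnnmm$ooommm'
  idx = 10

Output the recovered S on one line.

LF mapping: 11 8 1 12 13 2 9 10 3 4 0 14 15 16 5 6 7
Walk LF starting at row 10, prepending L[row]:
  step 1: row=10, L[10]='$', prepend. Next row=LF[10]=0
  step 2: row=0, L[0]='o', prepend. Next row=LF[0]=11
  step 3: row=11, L[11]='o', prepend. Next row=LF[11]=14
  step 4: row=14, L[14]='m', prepend. Next row=LF[14]=5
  step 5: row=5, L[5]='m', prepend. Next row=LF[5]=2
  step 6: row=2, L[2]='m', prepend. Next row=LF[2]=1
  step 7: row=1, L[1]='n', prepend. Next row=LF[1]=8
  step 8: row=8, L[8]='m', prepend. Next row=LF[8]=3
  step 9: row=3, L[3]='o', prepend. Next row=LF[3]=12
  step 10: row=12, L[12]='o', prepend. Next row=LF[12]=15
  step 11: row=15, L[15]='m', prepend. Next row=LF[15]=6
  step 12: row=6, L[6]='n', prepend. Next row=LF[6]=9
  step 13: row=9, L[9]='m', prepend. Next row=LF[9]=4
  step 14: row=4, L[4]='o', prepend. Next row=LF[4]=13
  step 15: row=13, L[13]='o', prepend. Next row=LF[13]=16
  step 16: row=16, L[16]='m', prepend. Next row=LF[16]=7
  step 17: row=7, L[7]='n', prepend. Next row=LF[7]=10
Reversed output: nmoomnmoomnmmmoo$

Answer: nmoomnmoomnmmmoo$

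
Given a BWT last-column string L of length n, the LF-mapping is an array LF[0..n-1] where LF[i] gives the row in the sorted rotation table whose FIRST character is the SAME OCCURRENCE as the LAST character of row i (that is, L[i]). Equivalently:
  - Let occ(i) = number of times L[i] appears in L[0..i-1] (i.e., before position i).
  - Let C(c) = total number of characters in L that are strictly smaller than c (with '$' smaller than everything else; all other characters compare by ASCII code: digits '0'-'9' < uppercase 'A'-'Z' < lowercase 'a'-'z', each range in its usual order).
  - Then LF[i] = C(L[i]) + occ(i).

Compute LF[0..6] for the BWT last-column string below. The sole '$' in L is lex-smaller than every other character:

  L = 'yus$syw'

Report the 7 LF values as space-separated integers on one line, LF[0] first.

Answer: 5 3 1 0 2 6 4

Derivation:
Char counts: '$':1, 's':2, 'u':1, 'w':1, 'y':2
C (first-col start): C('$')=0, C('s')=1, C('u')=3, C('w')=4, C('y')=5
L[0]='y': occ=0, LF[0]=C('y')+0=5+0=5
L[1]='u': occ=0, LF[1]=C('u')+0=3+0=3
L[2]='s': occ=0, LF[2]=C('s')+0=1+0=1
L[3]='$': occ=0, LF[3]=C('$')+0=0+0=0
L[4]='s': occ=1, LF[4]=C('s')+1=1+1=2
L[5]='y': occ=1, LF[5]=C('y')+1=5+1=6
L[6]='w': occ=0, LF[6]=C('w')+0=4+0=4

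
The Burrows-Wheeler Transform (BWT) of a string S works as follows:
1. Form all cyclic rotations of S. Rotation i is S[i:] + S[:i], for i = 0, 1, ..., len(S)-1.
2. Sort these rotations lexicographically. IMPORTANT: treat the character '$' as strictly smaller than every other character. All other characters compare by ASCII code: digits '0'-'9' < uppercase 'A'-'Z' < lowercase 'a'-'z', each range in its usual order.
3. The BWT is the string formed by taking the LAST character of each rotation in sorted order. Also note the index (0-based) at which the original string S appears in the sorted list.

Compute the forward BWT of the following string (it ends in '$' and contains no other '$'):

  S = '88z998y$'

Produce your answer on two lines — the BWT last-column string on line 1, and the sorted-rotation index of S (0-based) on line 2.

All 8 rotations (rotation i = S[i:]+S[:i]):
  rot[0] = 88z998y$
  rot[1] = 8z998y$8
  rot[2] = z998y$88
  rot[3] = 998y$88z
  rot[4] = 98y$88z9
  rot[5] = 8y$88z99
  rot[6] = y$88z998
  rot[7] = $88z998y
Sorted (with $ < everything):
  sorted[0] = $88z998y  (last char: 'y')
  sorted[1] = 88z998y$  (last char: '$')
  sorted[2] = 8y$88z99  (last char: '9')
  sorted[3] = 8z998y$8  (last char: '8')
  sorted[4] = 98y$88z9  (last char: '9')
  sorted[5] = 998y$88z  (last char: 'z')
  sorted[6] = y$88z998  (last char: '8')
  sorted[7] = z998y$88  (last char: '8')
Last column: y$989z88
Original string S is at sorted index 1

Answer: y$989z88
1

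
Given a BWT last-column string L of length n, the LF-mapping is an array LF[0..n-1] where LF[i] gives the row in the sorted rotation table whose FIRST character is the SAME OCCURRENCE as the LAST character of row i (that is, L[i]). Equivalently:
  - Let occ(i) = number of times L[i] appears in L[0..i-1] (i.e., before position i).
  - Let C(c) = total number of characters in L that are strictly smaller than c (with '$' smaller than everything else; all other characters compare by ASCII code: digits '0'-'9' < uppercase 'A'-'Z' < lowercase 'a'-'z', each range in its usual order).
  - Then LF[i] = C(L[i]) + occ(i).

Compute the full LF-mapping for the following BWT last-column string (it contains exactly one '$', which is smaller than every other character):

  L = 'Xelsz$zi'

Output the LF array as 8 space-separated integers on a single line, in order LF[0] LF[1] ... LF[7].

Char counts: '$':1, 'X':1, 'e':1, 'i':1, 'l':1, 's':1, 'z':2
C (first-col start): C('$')=0, C('X')=1, C('e')=2, C('i')=3, C('l')=4, C('s')=5, C('z')=6
L[0]='X': occ=0, LF[0]=C('X')+0=1+0=1
L[1]='e': occ=0, LF[1]=C('e')+0=2+0=2
L[2]='l': occ=0, LF[2]=C('l')+0=4+0=4
L[3]='s': occ=0, LF[3]=C('s')+0=5+0=5
L[4]='z': occ=0, LF[4]=C('z')+0=6+0=6
L[5]='$': occ=0, LF[5]=C('$')+0=0+0=0
L[6]='z': occ=1, LF[6]=C('z')+1=6+1=7
L[7]='i': occ=0, LF[7]=C('i')+0=3+0=3

Answer: 1 2 4 5 6 0 7 3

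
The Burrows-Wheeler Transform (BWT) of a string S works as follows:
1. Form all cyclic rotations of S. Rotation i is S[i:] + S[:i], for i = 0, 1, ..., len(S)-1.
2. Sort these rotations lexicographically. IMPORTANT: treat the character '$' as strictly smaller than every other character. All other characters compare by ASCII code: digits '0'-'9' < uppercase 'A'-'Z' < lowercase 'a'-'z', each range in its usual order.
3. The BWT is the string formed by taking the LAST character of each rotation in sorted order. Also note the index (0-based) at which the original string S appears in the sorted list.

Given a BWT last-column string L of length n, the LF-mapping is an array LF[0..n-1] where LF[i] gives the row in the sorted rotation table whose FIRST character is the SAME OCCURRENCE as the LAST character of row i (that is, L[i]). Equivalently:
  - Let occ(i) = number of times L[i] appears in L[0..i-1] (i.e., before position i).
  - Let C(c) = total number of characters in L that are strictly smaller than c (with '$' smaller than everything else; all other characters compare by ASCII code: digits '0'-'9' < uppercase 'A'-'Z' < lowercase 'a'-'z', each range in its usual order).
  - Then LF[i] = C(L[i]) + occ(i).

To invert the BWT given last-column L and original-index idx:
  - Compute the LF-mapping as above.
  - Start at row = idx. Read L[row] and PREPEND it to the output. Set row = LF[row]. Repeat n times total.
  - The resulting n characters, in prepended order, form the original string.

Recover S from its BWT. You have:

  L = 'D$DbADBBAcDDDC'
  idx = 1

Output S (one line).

LF mapping: 6 0 7 12 1 8 3 4 2 13 9 10 11 5
Walk LF starting at row 1, prepending L[row]:
  step 1: row=1, L[1]='$', prepend. Next row=LF[1]=0
  step 2: row=0, L[0]='D', prepend. Next row=LF[0]=6
  step 3: row=6, L[6]='B', prepend. Next row=LF[6]=3
  step 4: row=3, L[3]='b', prepend. Next row=LF[3]=12
  step 5: row=12, L[12]='D', prepend. Next row=LF[12]=11
  step 6: row=11, L[11]='D', prepend. Next row=LF[11]=10
  step 7: row=10, L[10]='D', prepend. Next row=LF[10]=9
  step 8: row=9, L[9]='c', prepend. Next row=LF[9]=13
  step 9: row=13, L[13]='C', prepend. Next row=LF[13]=5
  step 10: row=5, L[5]='D', prepend. Next row=LF[5]=8
  step 11: row=8, L[8]='A', prepend. Next row=LF[8]=2
  step 12: row=2, L[2]='D', prepend. Next row=LF[2]=7
  step 13: row=7, L[7]='B', prepend. Next row=LF[7]=4
  step 14: row=4, L[4]='A', prepend. Next row=LF[4]=1
Reversed output: ABDADCcDDDbBD$

Answer: ABDADCcDDDbBD$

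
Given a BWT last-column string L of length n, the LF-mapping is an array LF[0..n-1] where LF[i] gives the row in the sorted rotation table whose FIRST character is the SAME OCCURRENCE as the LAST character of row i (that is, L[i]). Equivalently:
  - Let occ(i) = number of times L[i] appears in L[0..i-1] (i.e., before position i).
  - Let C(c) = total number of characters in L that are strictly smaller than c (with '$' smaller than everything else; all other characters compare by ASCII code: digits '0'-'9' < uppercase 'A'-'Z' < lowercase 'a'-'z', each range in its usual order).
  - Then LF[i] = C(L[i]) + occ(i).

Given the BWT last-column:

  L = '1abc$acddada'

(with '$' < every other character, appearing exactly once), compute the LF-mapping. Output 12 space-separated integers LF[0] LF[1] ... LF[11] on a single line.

Answer: 1 2 6 7 0 3 8 9 10 4 11 5

Derivation:
Char counts: '$':1, '1':1, 'a':4, 'b':1, 'c':2, 'd':3
C (first-col start): C('$')=0, C('1')=1, C('a')=2, C('b')=6, C('c')=7, C('d')=9
L[0]='1': occ=0, LF[0]=C('1')+0=1+0=1
L[1]='a': occ=0, LF[1]=C('a')+0=2+0=2
L[2]='b': occ=0, LF[2]=C('b')+0=6+0=6
L[3]='c': occ=0, LF[3]=C('c')+0=7+0=7
L[4]='$': occ=0, LF[4]=C('$')+0=0+0=0
L[5]='a': occ=1, LF[5]=C('a')+1=2+1=3
L[6]='c': occ=1, LF[6]=C('c')+1=7+1=8
L[7]='d': occ=0, LF[7]=C('d')+0=9+0=9
L[8]='d': occ=1, LF[8]=C('d')+1=9+1=10
L[9]='a': occ=2, LF[9]=C('a')+2=2+2=4
L[10]='d': occ=2, LF[10]=C('d')+2=9+2=11
L[11]='a': occ=3, LF[11]=C('a')+3=2+3=5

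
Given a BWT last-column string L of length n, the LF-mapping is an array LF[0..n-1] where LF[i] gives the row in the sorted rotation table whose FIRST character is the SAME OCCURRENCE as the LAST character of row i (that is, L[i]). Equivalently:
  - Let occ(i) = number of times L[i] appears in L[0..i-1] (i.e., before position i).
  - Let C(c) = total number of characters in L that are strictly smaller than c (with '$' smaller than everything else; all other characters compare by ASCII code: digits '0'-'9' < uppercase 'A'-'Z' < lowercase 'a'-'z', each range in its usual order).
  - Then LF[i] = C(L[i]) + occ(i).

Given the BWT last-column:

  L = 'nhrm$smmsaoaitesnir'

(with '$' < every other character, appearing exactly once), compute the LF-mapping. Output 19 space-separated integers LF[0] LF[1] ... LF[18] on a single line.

Answer: 10 4 13 7 0 15 8 9 16 1 12 2 5 18 3 17 11 6 14

Derivation:
Char counts: '$':1, 'a':2, 'e':1, 'h':1, 'i':2, 'm':3, 'n':2, 'o':1, 'r':2, 's':3, 't':1
C (first-col start): C('$')=0, C('a')=1, C('e')=3, C('h')=4, C('i')=5, C('m')=7, C('n')=10, C('o')=12, C('r')=13, C('s')=15, C('t')=18
L[0]='n': occ=0, LF[0]=C('n')+0=10+0=10
L[1]='h': occ=0, LF[1]=C('h')+0=4+0=4
L[2]='r': occ=0, LF[2]=C('r')+0=13+0=13
L[3]='m': occ=0, LF[3]=C('m')+0=7+0=7
L[4]='$': occ=0, LF[4]=C('$')+0=0+0=0
L[5]='s': occ=0, LF[5]=C('s')+0=15+0=15
L[6]='m': occ=1, LF[6]=C('m')+1=7+1=8
L[7]='m': occ=2, LF[7]=C('m')+2=7+2=9
L[8]='s': occ=1, LF[8]=C('s')+1=15+1=16
L[9]='a': occ=0, LF[9]=C('a')+0=1+0=1
L[10]='o': occ=0, LF[10]=C('o')+0=12+0=12
L[11]='a': occ=1, LF[11]=C('a')+1=1+1=2
L[12]='i': occ=0, LF[12]=C('i')+0=5+0=5
L[13]='t': occ=0, LF[13]=C('t')+0=18+0=18
L[14]='e': occ=0, LF[14]=C('e')+0=3+0=3
L[15]='s': occ=2, LF[15]=C('s')+2=15+2=17
L[16]='n': occ=1, LF[16]=C('n')+1=10+1=11
L[17]='i': occ=1, LF[17]=C('i')+1=5+1=6
L[18]='r': occ=1, LF[18]=C('r')+1=13+1=14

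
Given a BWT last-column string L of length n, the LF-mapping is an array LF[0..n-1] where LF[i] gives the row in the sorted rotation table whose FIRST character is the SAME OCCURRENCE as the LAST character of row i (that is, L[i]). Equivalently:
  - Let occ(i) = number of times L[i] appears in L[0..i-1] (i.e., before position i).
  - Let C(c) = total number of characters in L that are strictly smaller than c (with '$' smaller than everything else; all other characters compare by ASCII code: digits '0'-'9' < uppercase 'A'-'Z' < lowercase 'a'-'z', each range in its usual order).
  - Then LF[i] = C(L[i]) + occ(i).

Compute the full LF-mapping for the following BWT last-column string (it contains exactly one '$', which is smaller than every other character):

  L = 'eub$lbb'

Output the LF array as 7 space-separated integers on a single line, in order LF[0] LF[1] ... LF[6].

Answer: 4 6 1 0 5 2 3

Derivation:
Char counts: '$':1, 'b':3, 'e':1, 'l':1, 'u':1
C (first-col start): C('$')=0, C('b')=1, C('e')=4, C('l')=5, C('u')=6
L[0]='e': occ=0, LF[0]=C('e')+0=4+0=4
L[1]='u': occ=0, LF[1]=C('u')+0=6+0=6
L[2]='b': occ=0, LF[2]=C('b')+0=1+0=1
L[3]='$': occ=0, LF[3]=C('$')+0=0+0=0
L[4]='l': occ=0, LF[4]=C('l')+0=5+0=5
L[5]='b': occ=1, LF[5]=C('b')+1=1+1=2
L[6]='b': occ=2, LF[6]=C('b')+2=1+2=3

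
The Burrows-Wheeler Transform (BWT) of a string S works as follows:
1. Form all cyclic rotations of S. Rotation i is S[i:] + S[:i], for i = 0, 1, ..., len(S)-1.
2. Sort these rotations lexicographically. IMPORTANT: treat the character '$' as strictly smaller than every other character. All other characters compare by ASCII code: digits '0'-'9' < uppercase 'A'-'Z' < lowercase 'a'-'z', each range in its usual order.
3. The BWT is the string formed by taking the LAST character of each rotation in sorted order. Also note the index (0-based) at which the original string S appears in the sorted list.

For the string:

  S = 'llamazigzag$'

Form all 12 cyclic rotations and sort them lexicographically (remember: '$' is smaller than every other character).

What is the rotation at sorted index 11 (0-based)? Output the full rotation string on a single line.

All 12 rotations (rotation i = S[i:]+S[:i]):
  rot[0] = llamazigzag$
  rot[1] = lamazigzag$l
  rot[2] = amazigzag$ll
  rot[3] = mazigzag$lla
  rot[4] = azigzag$llam
  rot[5] = zigzag$llama
  rot[6] = igzag$llamaz
  rot[7] = gzag$llamazi
  rot[8] = zag$llamazig
  rot[9] = ag$llamazigz
  rot[10] = g$llamazigza
  rot[11] = $llamazigzag
Sorted (with $ < everything):
  sorted[0] = $llamazigzag
  sorted[1] = ag$llamazigz
  sorted[2] = amazigzag$ll
  sorted[3] = azigzag$llam
  sorted[4] = g$llamazigza
  sorted[5] = gzag$llamazi
  sorted[6] = igzag$llamaz
  sorted[7] = lamazigzag$l
  sorted[8] = llamazigzag$
  sorted[9] = mazigzag$lla
  sorted[10] = zag$llamazig
  sorted[11] = zigzag$llama
sorted[11] = zigzag$llama

Answer: zigzag$llama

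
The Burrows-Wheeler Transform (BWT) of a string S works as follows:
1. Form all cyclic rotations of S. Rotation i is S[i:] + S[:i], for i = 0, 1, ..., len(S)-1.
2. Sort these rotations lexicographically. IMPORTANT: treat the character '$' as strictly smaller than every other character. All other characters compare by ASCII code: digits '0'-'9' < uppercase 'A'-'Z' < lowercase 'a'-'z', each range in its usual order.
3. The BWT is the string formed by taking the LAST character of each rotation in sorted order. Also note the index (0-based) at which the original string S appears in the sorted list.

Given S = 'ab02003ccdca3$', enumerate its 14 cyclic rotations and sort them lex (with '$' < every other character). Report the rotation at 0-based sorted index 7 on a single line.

Answer: a3$ab02003ccdc

Derivation:
All 14 rotations (rotation i = S[i:]+S[:i]):
  rot[0] = ab02003ccdca3$
  rot[1] = b02003ccdca3$a
  rot[2] = 02003ccdca3$ab
  rot[3] = 2003ccdca3$ab0
  rot[4] = 003ccdca3$ab02
  rot[5] = 03ccdca3$ab020
  rot[6] = 3ccdca3$ab0200
  rot[7] = ccdca3$ab02003
  rot[8] = cdca3$ab02003c
  rot[9] = dca3$ab02003cc
  rot[10] = ca3$ab02003ccd
  rot[11] = a3$ab02003ccdc
  rot[12] = 3$ab02003ccdca
  rot[13] = $ab02003ccdca3
Sorted (with $ < everything):
  sorted[0] = $ab02003ccdca3
  sorted[1] = 003ccdca3$ab02
  sorted[2] = 02003ccdca3$ab
  sorted[3] = 03ccdca3$ab020
  sorted[4] = 2003ccdca3$ab0
  sorted[5] = 3$ab02003ccdca
  sorted[6] = 3ccdca3$ab0200
  sorted[7] = a3$ab02003ccdc
  sorted[8] = ab02003ccdca3$
  sorted[9] = b02003ccdca3$a
  sorted[10] = ca3$ab02003ccd
  sorted[11] = ccdca3$ab02003
  sorted[12] = cdca3$ab02003c
  sorted[13] = dca3$ab02003cc
sorted[7] = a3$ab02003ccdc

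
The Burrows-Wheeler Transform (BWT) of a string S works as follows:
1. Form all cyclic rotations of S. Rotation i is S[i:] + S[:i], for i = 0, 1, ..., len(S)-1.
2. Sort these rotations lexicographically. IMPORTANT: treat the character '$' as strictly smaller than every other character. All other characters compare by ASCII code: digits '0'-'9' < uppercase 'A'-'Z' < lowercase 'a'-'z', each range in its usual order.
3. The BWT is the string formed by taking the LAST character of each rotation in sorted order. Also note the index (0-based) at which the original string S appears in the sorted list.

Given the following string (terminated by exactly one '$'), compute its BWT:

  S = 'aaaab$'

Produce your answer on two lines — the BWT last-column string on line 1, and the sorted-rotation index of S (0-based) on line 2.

All 6 rotations (rotation i = S[i:]+S[:i]):
  rot[0] = aaaab$
  rot[1] = aaab$a
  rot[2] = aab$aa
  rot[3] = ab$aaa
  rot[4] = b$aaaa
  rot[5] = $aaaab
Sorted (with $ < everything):
  sorted[0] = $aaaab  (last char: 'b')
  sorted[1] = aaaab$  (last char: '$')
  sorted[2] = aaab$a  (last char: 'a')
  sorted[3] = aab$aa  (last char: 'a')
  sorted[4] = ab$aaa  (last char: 'a')
  sorted[5] = b$aaaa  (last char: 'a')
Last column: b$aaaa
Original string S is at sorted index 1

Answer: b$aaaa
1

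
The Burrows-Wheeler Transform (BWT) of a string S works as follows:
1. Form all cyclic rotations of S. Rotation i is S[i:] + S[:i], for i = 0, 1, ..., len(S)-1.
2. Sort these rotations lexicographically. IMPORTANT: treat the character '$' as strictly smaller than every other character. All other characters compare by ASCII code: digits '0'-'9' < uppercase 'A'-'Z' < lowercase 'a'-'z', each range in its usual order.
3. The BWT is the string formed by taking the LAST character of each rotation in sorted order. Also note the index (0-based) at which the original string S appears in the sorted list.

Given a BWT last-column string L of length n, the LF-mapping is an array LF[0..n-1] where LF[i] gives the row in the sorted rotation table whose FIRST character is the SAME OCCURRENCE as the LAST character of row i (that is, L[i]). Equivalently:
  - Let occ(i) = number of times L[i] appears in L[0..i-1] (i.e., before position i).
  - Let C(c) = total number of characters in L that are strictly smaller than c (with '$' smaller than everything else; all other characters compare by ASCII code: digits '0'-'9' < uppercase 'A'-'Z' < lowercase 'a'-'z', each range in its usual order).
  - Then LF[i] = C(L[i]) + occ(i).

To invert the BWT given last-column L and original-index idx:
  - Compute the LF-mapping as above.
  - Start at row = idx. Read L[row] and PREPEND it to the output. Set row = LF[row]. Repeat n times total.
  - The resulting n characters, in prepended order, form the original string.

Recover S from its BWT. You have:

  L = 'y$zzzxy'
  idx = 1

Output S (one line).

Answer: xzyzzy$

Derivation:
LF mapping: 2 0 4 5 6 1 3
Walk LF starting at row 1, prepending L[row]:
  step 1: row=1, L[1]='$', prepend. Next row=LF[1]=0
  step 2: row=0, L[0]='y', prepend. Next row=LF[0]=2
  step 3: row=2, L[2]='z', prepend. Next row=LF[2]=4
  step 4: row=4, L[4]='z', prepend. Next row=LF[4]=6
  step 5: row=6, L[6]='y', prepend. Next row=LF[6]=3
  step 6: row=3, L[3]='z', prepend. Next row=LF[3]=5
  step 7: row=5, L[5]='x', prepend. Next row=LF[5]=1
Reversed output: xzyzzy$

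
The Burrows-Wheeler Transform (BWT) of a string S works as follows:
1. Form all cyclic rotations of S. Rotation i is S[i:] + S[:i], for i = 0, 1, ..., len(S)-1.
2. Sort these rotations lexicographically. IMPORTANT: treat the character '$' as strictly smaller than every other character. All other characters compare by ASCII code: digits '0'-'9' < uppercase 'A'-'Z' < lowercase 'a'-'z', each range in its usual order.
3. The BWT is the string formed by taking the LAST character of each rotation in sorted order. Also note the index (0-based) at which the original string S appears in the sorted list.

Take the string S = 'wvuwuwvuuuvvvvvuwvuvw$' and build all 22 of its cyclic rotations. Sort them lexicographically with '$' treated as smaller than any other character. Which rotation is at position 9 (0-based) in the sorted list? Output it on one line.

Answer: vuvw$wvuwuwvuuuvvvvvuw

Derivation:
All 22 rotations (rotation i = S[i:]+S[:i]):
  rot[0] = wvuwuwvuuuvvvvvuwvuvw$
  rot[1] = vuwuwvuuuvvvvvuwvuvw$w
  rot[2] = uwuwvuuuvvvvvuwvuvw$wv
  rot[3] = wuwvuuuvvvvvuwvuvw$wvu
  rot[4] = uwvuuuvvvvvuwvuvw$wvuw
  rot[5] = wvuuuvvvvvuwvuvw$wvuwu
  rot[6] = vuuuvvvvvuwvuvw$wvuwuw
  rot[7] = uuuvvvvvuwvuvw$wvuwuwv
  rot[8] = uuvvvvvuwvuvw$wvuwuwvu
  rot[9] = uvvvvvuwvuvw$wvuwuwvuu
  rot[10] = vvvvvuwvuvw$wvuwuwvuuu
  rot[11] = vvvvuwvuvw$wvuwuwvuuuv
  rot[12] = vvvuwvuvw$wvuwuwvuuuvv
  rot[13] = vvuwvuvw$wvuwuwvuuuvvv
  rot[14] = vuwvuvw$wvuwuwvuuuvvvv
  rot[15] = uwvuvw$wvuwuwvuuuvvvvv
  rot[16] = wvuvw$wvuwuwvuuuvvvvvu
  rot[17] = vuvw$wvuwuwvuuuvvvvvuw
  rot[18] = uvw$wvuwuwvuuuvvvvvuwv
  rot[19] = vw$wvuwuwvuuuvvvvvuwvu
  rot[20] = w$wvuwuwvuuuvvvvvuwvuv
  rot[21] = $wvuwuwvuuuvvvvvuwvuvw
Sorted (with $ < everything):
  sorted[0] = $wvuwuwvuuuvvvvvuwvuvw
  sorted[1] = uuuvvvvvuwvuvw$wvuwuwv
  sorted[2] = uuvvvvvuwvuvw$wvuwuwvu
  sorted[3] = uvvvvvuwvuvw$wvuwuwvuu
  sorted[4] = uvw$wvuwuwvuuuvvvvvuwv
  sorted[5] = uwuwvuuuvvvvvuwvuvw$wv
  sorted[6] = uwvuuuvvvvvuwvuvw$wvuw
  sorted[7] = uwvuvw$wvuwuwvuuuvvvvv
  sorted[8] = vuuuvvvvvuwvuvw$wvuwuw
  sorted[9] = vuvw$wvuwuwvuuuvvvvvuw
  sorted[10] = vuwuwvuuuvvvvvuwvuvw$w
  sorted[11] = vuwvuvw$wvuwuwvuuuvvvv
  sorted[12] = vvuwvuvw$wvuwuwvuuuvvv
  sorted[13] = vvvuwvuvw$wvuwuwvuuuvv
  sorted[14] = vvvvuwvuvw$wvuwuwvuuuv
  sorted[15] = vvvvvuwvuvw$wvuwuwvuuu
  sorted[16] = vw$wvuwuwvuuuvvvvvuwvu
  sorted[17] = w$wvuwuwvuuuvvvvvuwvuv
  sorted[18] = wuwvuuuvvvvvuwvuvw$wvu
  sorted[19] = wvuuuvvvvvuwvuvw$wvuwu
  sorted[20] = wvuvw$wvuwuwvuuuvvvvvu
  sorted[21] = wvuwuwvuuuvvvvvuwvuvw$
sorted[9] = vuvw$wvuwuwvuuuvvvvvuw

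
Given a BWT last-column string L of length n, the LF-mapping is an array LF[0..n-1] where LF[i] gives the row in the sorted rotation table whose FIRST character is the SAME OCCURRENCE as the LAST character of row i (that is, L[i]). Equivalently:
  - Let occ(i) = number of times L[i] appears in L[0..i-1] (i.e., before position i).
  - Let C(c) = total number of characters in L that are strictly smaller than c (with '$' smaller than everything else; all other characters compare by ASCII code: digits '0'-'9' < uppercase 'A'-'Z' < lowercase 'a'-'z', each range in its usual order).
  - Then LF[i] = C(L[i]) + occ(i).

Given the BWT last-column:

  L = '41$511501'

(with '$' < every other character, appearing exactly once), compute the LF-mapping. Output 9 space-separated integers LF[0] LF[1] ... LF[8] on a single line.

Answer: 6 2 0 7 3 4 8 1 5

Derivation:
Char counts: '$':1, '0':1, '1':4, '4':1, '5':2
C (first-col start): C('$')=0, C('0')=1, C('1')=2, C('4')=6, C('5')=7
L[0]='4': occ=0, LF[0]=C('4')+0=6+0=6
L[1]='1': occ=0, LF[1]=C('1')+0=2+0=2
L[2]='$': occ=0, LF[2]=C('$')+0=0+0=0
L[3]='5': occ=0, LF[3]=C('5')+0=7+0=7
L[4]='1': occ=1, LF[4]=C('1')+1=2+1=3
L[5]='1': occ=2, LF[5]=C('1')+2=2+2=4
L[6]='5': occ=1, LF[6]=C('5')+1=7+1=8
L[7]='0': occ=0, LF[7]=C('0')+0=1+0=1
L[8]='1': occ=3, LF[8]=C('1')+3=2+3=5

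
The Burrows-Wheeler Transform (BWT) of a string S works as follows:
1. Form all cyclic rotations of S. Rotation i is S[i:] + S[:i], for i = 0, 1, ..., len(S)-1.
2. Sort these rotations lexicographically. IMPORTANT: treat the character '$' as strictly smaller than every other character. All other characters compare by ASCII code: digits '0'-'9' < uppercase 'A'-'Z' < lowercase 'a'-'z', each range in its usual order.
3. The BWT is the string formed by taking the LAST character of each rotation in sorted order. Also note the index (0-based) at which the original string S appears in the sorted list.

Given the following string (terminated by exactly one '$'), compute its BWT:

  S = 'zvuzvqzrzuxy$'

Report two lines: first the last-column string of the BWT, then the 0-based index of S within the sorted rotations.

Answer: yvzzvzzuxqru$
12

Derivation:
All 13 rotations (rotation i = S[i:]+S[:i]):
  rot[0] = zvuzvqzrzuxy$
  rot[1] = vuzvqzrzuxy$z
  rot[2] = uzvqzrzuxy$zv
  rot[3] = zvqzrzuxy$zvu
  rot[4] = vqzrzuxy$zvuz
  rot[5] = qzrzuxy$zvuzv
  rot[6] = zrzuxy$zvuzvq
  rot[7] = rzuxy$zvuzvqz
  rot[8] = zuxy$zvuzvqzr
  rot[9] = uxy$zvuzvqzrz
  rot[10] = xy$zvuzvqzrzu
  rot[11] = y$zvuzvqzrzux
  rot[12] = $zvuzvqzrzuxy
Sorted (with $ < everything):
  sorted[0] = $zvuzvqzrzuxy  (last char: 'y')
  sorted[1] = qzrzuxy$zvuzv  (last char: 'v')
  sorted[2] = rzuxy$zvuzvqz  (last char: 'z')
  sorted[3] = uxy$zvuzvqzrz  (last char: 'z')
  sorted[4] = uzvqzrzuxy$zv  (last char: 'v')
  sorted[5] = vqzrzuxy$zvuz  (last char: 'z')
  sorted[6] = vuzvqzrzuxy$z  (last char: 'z')
  sorted[7] = xy$zvuzvqzrzu  (last char: 'u')
  sorted[8] = y$zvuzvqzrzux  (last char: 'x')
  sorted[9] = zrzuxy$zvuzvq  (last char: 'q')
  sorted[10] = zuxy$zvuzvqzr  (last char: 'r')
  sorted[11] = zvqzrzuxy$zvu  (last char: 'u')
  sorted[12] = zvuzvqzrzuxy$  (last char: '$')
Last column: yvzzvzzuxqru$
Original string S is at sorted index 12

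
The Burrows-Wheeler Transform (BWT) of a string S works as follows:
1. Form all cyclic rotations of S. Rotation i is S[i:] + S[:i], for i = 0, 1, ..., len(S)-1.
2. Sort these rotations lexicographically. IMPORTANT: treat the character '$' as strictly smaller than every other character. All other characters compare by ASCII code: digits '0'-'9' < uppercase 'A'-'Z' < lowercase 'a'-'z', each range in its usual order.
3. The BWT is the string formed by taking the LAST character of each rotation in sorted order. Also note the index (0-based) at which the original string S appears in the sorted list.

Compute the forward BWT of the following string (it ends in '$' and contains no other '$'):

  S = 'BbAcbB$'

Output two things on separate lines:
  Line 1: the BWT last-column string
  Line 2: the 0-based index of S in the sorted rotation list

All 7 rotations (rotation i = S[i:]+S[:i]):
  rot[0] = BbAcbB$
  rot[1] = bAcbB$B
  rot[2] = AcbB$Bb
  rot[3] = cbB$BbA
  rot[4] = bB$BbAc
  rot[5] = B$BbAcb
  rot[6] = $BbAcbB
Sorted (with $ < everything):
  sorted[0] = $BbAcbB  (last char: 'B')
  sorted[1] = AcbB$Bb  (last char: 'b')
  sorted[2] = B$BbAcb  (last char: 'b')
  sorted[3] = BbAcbB$  (last char: '$')
  sorted[4] = bAcbB$B  (last char: 'B')
  sorted[5] = bB$BbAc  (last char: 'c')
  sorted[6] = cbB$BbA  (last char: 'A')
Last column: Bbb$BcA
Original string S is at sorted index 3

Answer: Bbb$BcA
3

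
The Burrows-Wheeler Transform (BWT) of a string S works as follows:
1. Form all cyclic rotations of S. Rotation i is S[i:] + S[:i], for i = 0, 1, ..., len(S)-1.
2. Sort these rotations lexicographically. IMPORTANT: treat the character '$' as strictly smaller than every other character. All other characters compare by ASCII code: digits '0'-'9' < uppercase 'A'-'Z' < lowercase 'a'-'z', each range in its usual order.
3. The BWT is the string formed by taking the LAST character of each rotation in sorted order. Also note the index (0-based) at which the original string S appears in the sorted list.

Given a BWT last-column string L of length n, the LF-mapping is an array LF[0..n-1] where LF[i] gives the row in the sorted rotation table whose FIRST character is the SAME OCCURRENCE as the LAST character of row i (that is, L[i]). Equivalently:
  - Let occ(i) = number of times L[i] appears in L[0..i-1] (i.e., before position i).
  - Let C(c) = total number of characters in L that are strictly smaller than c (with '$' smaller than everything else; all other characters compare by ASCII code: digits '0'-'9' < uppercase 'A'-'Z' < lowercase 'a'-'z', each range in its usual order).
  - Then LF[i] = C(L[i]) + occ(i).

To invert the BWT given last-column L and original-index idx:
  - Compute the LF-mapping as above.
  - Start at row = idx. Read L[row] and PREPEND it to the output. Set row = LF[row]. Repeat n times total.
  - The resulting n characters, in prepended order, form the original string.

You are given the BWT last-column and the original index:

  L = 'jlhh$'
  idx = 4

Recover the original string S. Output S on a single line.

Answer: lhhj$

Derivation:
LF mapping: 3 4 1 2 0
Walk LF starting at row 4, prepending L[row]:
  step 1: row=4, L[4]='$', prepend. Next row=LF[4]=0
  step 2: row=0, L[0]='j', prepend. Next row=LF[0]=3
  step 3: row=3, L[3]='h', prepend. Next row=LF[3]=2
  step 4: row=2, L[2]='h', prepend. Next row=LF[2]=1
  step 5: row=1, L[1]='l', prepend. Next row=LF[1]=4
Reversed output: lhhj$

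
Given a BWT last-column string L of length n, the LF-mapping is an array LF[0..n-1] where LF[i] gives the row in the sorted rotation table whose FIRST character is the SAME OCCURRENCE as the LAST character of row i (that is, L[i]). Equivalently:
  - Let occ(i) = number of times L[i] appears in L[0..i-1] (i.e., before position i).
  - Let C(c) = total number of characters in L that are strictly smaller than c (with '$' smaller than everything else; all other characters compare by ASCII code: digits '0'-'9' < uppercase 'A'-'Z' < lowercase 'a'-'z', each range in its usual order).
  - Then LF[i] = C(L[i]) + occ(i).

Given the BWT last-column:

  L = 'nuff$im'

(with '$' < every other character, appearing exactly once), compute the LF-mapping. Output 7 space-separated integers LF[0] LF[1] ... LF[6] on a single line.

Char counts: '$':1, 'f':2, 'i':1, 'm':1, 'n':1, 'u':1
C (first-col start): C('$')=0, C('f')=1, C('i')=3, C('m')=4, C('n')=5, C('u')=6
L[0]='n': occ=0, LF[0]=C('n')+0=5+0=5
L[1]='u': occ=0, LF[1]=C('u')+0=6+0=6
L[2]='f': occ=0, LF[2]=C('f')+0=1+0=1
L[3]='f': occ=1, LF[3]=C('f')+1=1+1=2
L[4]='$': occ=0, LF[4]=C('$')+0=0+0=0
L[5]='i': occ=0, LF[5]=C('i')+0=3+0=3
L[6]='m': occ=0, LF[6]=C('m')+0=4+0=4

Answer: 5 6 1 2 0 3 4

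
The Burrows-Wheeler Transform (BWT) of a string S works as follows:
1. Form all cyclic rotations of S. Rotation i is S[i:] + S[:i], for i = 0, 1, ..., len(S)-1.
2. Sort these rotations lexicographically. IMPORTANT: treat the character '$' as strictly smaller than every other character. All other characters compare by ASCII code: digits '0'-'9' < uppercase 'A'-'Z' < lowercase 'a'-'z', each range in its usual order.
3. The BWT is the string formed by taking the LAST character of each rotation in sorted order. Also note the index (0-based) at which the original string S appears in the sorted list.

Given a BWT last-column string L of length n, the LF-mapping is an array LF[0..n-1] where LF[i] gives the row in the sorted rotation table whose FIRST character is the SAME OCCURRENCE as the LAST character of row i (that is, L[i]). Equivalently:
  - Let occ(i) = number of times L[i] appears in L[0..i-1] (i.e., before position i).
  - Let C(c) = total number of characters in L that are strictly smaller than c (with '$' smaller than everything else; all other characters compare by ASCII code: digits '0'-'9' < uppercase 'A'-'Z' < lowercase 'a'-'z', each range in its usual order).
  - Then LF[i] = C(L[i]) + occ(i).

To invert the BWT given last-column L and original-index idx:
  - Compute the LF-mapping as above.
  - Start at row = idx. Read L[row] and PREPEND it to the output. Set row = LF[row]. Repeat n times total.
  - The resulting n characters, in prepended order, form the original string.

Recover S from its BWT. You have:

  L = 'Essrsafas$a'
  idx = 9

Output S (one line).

LF mapping: 1 7 8 6 9 2 5 3 10 0 4
Walk LF starting at row 9, prepending L[row]:
  step 1: row=9, L[9]='$', prepend. Next row=LF[9]=0
  step 2: row=0, L[0]='E', prepend. Next row=LF[0]=1
  step 3: row=1, L[1]='s', prepend. Next row=LF[1]=7
  step 4: row=7, L[7]='a', prepend. Next row=LF[7]=3
  step 5: row=3, L[3]='r', prepend. Next row=LF[3]=6
  step 6: row=6, L[6]='f', prepend. Next row=LF[6]=5
  step 7: row=5, L[5]='a', prepend. Next row=LF[5]=2
  step 8: row=2, L[2]='s', prepend. Next row=LF[2]=8
  step 9: row=8, L[8]='s', prepend. Next row=LF[8]=10
  step 10: row=10, L[10]='a', prepend. Next row=LF[10]=4
  step 11: row=4, L[4]='s', prepend. Next row=LF[4]=9
Reversed output: sassafrasE$

Answer: sassafrasE$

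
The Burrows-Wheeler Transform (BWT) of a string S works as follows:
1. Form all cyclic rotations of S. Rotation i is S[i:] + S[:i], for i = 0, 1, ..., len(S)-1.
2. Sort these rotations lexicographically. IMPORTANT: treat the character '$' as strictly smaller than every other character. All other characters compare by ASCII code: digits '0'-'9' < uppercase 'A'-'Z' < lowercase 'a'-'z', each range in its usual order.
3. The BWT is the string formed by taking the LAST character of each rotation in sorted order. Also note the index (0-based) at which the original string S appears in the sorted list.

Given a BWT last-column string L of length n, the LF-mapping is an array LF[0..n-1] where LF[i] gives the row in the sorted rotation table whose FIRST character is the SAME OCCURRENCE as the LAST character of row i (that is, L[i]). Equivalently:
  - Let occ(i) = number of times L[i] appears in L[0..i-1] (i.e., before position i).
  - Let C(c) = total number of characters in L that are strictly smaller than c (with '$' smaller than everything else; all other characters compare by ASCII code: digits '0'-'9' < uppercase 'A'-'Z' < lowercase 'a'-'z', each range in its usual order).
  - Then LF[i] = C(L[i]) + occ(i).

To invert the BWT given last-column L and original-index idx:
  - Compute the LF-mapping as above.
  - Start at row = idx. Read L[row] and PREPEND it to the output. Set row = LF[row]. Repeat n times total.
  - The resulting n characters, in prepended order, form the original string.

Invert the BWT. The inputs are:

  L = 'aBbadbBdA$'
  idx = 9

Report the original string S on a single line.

LF mapping: 4 2 6 5 8 7 3 9 1 0
Walk LF starting at row 9, prepending L[row]:
  step 1: row=9, L[9]='$', prepend. Next row=LF[9]=0
  step 2: row=0, L[0]='a', prepend. Next row=LF[0]=4
  step 3: row=4, L[4]='d', prepend. Next row=LF[4]=8
  step 4: row=8, L[8]='A', prepend. Next row=LF[8]=1
  step 5: row=1, L[1]='B', prepend. Next row=LF[1]=2
  step 6: row=2, L[2]='b', prepend. Next row=LF[2]=6
  step 7: row=6, L[6]='B', prepend. Next row=LF[6]=3
  step 8: row=3, L[3]='a', prepend. Next row=LF[3]=5
  step 9: row=5, L[5]='b', prepend. Next row=LF[5]=7
  step 10: row=7, L[7]='d', prepend. Next row=LF[7]=9
Reversed output: dbaBbBAda$

Answer: dbaBbBAda$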